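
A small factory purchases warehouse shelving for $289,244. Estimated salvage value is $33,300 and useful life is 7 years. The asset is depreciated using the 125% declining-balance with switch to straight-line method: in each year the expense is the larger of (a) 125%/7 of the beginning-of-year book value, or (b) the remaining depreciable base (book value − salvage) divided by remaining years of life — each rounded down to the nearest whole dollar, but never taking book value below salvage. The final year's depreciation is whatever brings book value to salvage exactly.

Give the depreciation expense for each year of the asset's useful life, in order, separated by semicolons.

Depreciable base = $289,244 − $33,300 = $255,944.
Year 1: DB = ⌊$289,244 × 125%/7⌋ = $51,650; SL = ⌊$255,944/7⌋ = $36,563 → take DB $51,650. Book value $237,594.
Year 2: DB = ⌊$237,594 × 125%/7⌋ = $42,427; SL = ⌊$204,294/6⌋ = $34,049 → take DB $42,427. Book value $195,167.
Year 3: DB = ⌊$195,167 × 125%/7⌋ = $34,851; SL = ⌊$161,867/5⌋ = $32,373 → take DB $34,851. Book value $160,316.
Year 4: DB = ⌊$160,316 × 125%/7⌋ = $28,627; SL = ⌊$127,016/4⌋ = $31,754 → take SL $31,754. Book value $128,562.
Year 5: DB = ⌊$128,562 × 125%/7⌋ = $22,957; SL = ⌊$95,262/3⌋ = $31,754 → take SL $31,754. Book value $96,808.
Year 6: DB = ⌊$96,808 × 125%/7⌋ = $17,287; SL = ⌊$63,508/2⌋ = $31,754 → take SL $31,754. Book value $65,054.
Year 7 (final): $65,054 − $33,300 = $31,754. Book value $33,300.

$51,650; $42,427; $34,851; $31,754; $31,754; $31,754; $31,754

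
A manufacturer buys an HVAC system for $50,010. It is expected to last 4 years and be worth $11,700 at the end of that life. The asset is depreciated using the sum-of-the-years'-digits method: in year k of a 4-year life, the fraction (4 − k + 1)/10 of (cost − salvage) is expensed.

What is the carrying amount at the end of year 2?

$23,193

Depreciable base = $50,010 − $11,700 = $38,310.
Sum of the years' digits = 4+3+2+1 = 10.
Year 1: $38,310 × 4/10 = $15,324. Book value $34,686.
Year 2: $38,310 × 3/10 = $11,493. Book value $23,193.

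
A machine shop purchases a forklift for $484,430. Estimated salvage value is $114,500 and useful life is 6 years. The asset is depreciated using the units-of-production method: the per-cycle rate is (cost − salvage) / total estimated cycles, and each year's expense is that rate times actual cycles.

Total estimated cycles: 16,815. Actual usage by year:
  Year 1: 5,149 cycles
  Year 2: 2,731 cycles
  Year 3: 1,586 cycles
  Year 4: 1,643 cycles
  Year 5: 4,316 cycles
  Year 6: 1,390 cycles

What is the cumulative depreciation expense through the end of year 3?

$208,252

Depreciable base = $484,430 − $114,500 = $369,930.
Rate = $369,930 / 16,815 cycles = $22 per cycle.
Year 1: 5,149 × $22 = $113,278. Book value $371,152.
Year 2: 2,731 × $22 = $60,082. Book value $311,070.
Year 3: 1,586 × $22 = $34,892. Book value $276,178.
Accumulated through year 3 = $484,430 − $276,178 = $208,252.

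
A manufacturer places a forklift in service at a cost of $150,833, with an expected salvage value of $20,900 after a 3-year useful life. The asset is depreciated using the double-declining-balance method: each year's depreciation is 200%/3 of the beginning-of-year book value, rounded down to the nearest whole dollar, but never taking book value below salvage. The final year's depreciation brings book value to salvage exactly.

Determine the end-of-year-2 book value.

$20,900

Depreciable base = $150,833 − $20,900 = $129,933.
Year 1: ⌊$150,833 × 200%/3⌋ = $100,555. Book value $50,278.
Year 2: ⌊$50,278 × 200%/3⌋ = $33,518, capped at $29,378. Book value $20,900.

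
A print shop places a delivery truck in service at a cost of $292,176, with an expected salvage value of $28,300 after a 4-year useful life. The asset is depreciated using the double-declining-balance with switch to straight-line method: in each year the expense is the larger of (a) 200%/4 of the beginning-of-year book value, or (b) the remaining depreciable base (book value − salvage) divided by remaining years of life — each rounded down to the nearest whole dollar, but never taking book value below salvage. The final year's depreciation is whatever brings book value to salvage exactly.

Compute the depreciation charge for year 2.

$73,044

Depreciable base = $292,176 − $28,300 = $263,876.
Year 1: DB = ⌊$292,176 × 200%/4⌋ = $146,088; SL = ⌊$263,876/4⌋ = $65,969 → take DB $146,088. Book value $146,088.
Year 2: DB = ⌊$146,088 × 200%/4⌋ = $73,044; SL = ⌊$117,788/3⌋ = $39,262 → take DB $73,044. Book value $73,044.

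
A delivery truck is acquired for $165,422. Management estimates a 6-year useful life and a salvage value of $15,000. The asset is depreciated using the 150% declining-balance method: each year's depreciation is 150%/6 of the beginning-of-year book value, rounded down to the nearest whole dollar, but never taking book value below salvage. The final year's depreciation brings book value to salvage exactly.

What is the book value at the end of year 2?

$93,051

Depreciable base = $165,422 − $15,000 = $150,422.
Year 1: ⌊$165,422 × 150%/6⌋ = $41,355. Book value $124,067.
Year 2: ⌊$124,067 × 150%/6⌋ = $31,016. Book value $93,051.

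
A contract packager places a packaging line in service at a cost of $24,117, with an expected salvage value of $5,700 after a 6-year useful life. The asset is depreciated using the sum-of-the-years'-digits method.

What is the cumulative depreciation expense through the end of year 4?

Depreciable base = $24,117 − $5,700 = $18,417.
Sum of the years' digits = 6+5+4+3+2+1 = 21.
Year 1: $18,417 × 6/21 = $5,262. Book value $18,855.
Year 2: $18,417 × 5/21 = $4,385. Book value $14,470.
Year 3: $18,417 × 4/21 = $3,508. Book value $10,962.
Year 4: $18,417 × 3/21 = $2,631. Book value $8,331.
Accumulated through year 4 = $24,117 − $8,331 = $15,786.

$15,786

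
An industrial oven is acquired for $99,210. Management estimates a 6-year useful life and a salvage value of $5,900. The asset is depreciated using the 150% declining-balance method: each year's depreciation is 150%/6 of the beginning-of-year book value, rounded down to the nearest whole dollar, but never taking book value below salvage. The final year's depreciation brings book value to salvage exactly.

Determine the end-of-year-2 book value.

Depreciable base = $99,210 − $5,900 = $93,310.
Year 1: ⌊$99,210 × 150%/6⌋ = $24,802. Book value $74,408.
Year 2: ⌊$74,408 × 150%/6⌋ = $18,602. Book value $55,806.

$55,806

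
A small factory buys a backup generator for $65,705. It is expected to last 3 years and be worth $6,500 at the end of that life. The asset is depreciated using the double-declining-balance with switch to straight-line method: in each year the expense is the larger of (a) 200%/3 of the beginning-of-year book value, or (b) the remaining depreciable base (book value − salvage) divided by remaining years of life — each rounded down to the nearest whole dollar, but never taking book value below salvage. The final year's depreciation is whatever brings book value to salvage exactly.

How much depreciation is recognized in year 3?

Depreciable base = $65,705 − $6,500 = $59,205.
Year 1: DB = ⌊$65,705 × 200%/3⌋ = $43,803; SL = ⌊$59,205/3⌋ = $19,735 → take DB $43,803. Book value $21,902.
Year 2: DB = ⌊$21,902 × 200%/3⌋ = $14,601; SL = ⌊$15,402/2⌋ = $7,701 → take DB $14,601. Book value $7,301.
Year 3 (final): $7,301 − $6,500 = $801. Book value $6,500.

$801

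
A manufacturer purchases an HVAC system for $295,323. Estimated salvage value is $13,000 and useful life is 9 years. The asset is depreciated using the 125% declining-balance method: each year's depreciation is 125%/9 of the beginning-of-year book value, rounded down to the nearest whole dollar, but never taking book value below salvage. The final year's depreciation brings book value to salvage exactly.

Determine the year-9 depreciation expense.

Depreciable base = $295,323 − $13,000 = $282,323.
Year 1: ⌊$295,323 × 125%/9⌋ = $41,017. Book value $254,306.
Year 2: ⌊$254,306 × 125%/9⌋ = $35,320. Book value $218,986.
Year 3: ⌊$218,986 × 125%/9⌋ = $30,414. Book value $188,572.
Year 4: ⌊$188,572 × 125%/9⌋ = $26,190. Book value $162,382.
Year 5: ⌊$162,382 × 125%/9⌋ = $22,553. Book value $139,829.
Year 6: ⌊$139,829 × 125%/9⌋ = $19,420. Book value $120,409.
Year 7: ⌊$120,409 × 125%/9⌋ = $16,723. Book value $103,686.
Year 8: ⌊$103,686 × 125%/9⌋ = $14,400. Book value $89,286.
Year 9 (final): $89,286 − $13,000 = $76,286. Book value $13,000.

$76,286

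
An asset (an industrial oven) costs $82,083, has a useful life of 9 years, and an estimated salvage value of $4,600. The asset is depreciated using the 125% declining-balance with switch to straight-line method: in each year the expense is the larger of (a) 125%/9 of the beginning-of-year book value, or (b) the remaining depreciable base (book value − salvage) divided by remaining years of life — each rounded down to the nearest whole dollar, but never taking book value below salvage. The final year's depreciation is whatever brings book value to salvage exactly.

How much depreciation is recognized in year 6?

Depreciable base = $82,083 − $4,600 = $77,483.
Year 1: DB = ⌊$82,083 × 125%/9⌋ = $11,400; SL = ⌊$77,483/9⌋ = $8,609 → take DB $11,400. Book value $70,683.
Year 2: DB = ⌊$70,683 × 125%/9⌋ = $9,817; SL = ⌊$66,083/8⌋ = $8,260 → take DB $9,817. Book value $60,866.
Year 3: DB = ⌊$60,866 × 125%/9⌋ = $8,453; SL = ⌊$56,266/7⌋ = $8,038 → take DB $8,453. Book value $52,413.
Year 4: DB = ⌊$52,413 × 125%/9⌋ = $7,279; SL = ⌊$47,813/6⌋ = $7,968 → take SL $7,968. Book value $44,445.
Year 5: DB = ⌊$44,445 × 125%/9⌋ = $6,172; SL = ⌊$39,845/5⌋ = $7,969 → take SL $7,969. Book value $36,476.
Year 6: DB = ⌊$36,476 × 125%/9⌋ = $5,066; SL = ⌊$31,876/4⌋ = $7,969 → take SL $7,969. Book value $28,507.

$7,969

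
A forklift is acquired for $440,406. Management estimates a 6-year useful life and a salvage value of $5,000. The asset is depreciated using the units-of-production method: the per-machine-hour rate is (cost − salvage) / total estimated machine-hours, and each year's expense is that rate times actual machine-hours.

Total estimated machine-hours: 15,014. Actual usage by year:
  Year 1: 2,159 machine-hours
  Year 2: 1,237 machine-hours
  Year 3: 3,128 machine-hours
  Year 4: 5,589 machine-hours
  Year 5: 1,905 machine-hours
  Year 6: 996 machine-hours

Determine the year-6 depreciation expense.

$28,884

Depreciable base = $440,406 − $5,000 = $435,406.
Rate = $435,406 / 15,014 machine-hours = $29 per machine-hour.
Year 1: 2,159 × $29 = $62,611. Book value $377,795.
Year 2: 1,237 × $29 = $35,873. Book value $341,922.
Year 3: 3,128 × $29 = $90,712. Book value $251,210.
Year 4: 5,589 × $29 = $162,081. Book value $89,129.
Year 5: 1,905 × $29 = $55,245. Book value $33,884.
Year 6: 996 × $29 = $28,884. Book value $5,000.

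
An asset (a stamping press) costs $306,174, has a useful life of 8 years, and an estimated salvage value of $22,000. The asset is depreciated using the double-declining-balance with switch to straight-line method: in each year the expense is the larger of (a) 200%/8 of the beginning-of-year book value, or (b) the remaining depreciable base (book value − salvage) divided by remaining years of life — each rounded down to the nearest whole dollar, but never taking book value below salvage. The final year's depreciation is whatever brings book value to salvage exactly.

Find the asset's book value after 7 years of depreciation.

Depreciable base = $306,174 − $22,000 = $284,174.
Year 1: DB = ⌊$306,174 × 200%/8⌋ = $76,543; SL = ⌊$284,174/8⌋ = $35,521 → take DB $76,543. Book value $229,631.
Year 2: DB = ⌊$229,631 × 200%/8⌋ = $57,407; SL = ⌊$207,631/7⌋ = $29,661 → take DB $57,407. Book value $172,224.
Year 3: DB = ⌊$172,224 × 200%/8⌋ = $43,056; SL = ⌊$150,224/6⌋ = $25,037 → take DB $43,056. Book value $129,168.
Year 4: DB = ⌊$129,168 × 200%/8⌋ = $32,292; SL = ⌊$107,168/5⌋ = $21,433 → take DB $32,292. Book value $96,876.
Year 5: DB = ⌊$96,876 × 200%/8⌋ = $24,219; SL = ⌊$74,876/4⌋ = $18,719 → take DB $24,219. Book value $72,657.
Year 6: DB = ⌊$72,657 × 200%/8⌋ = $18,164; SL = ⌊$50,657/3⌋ = $16,885 → take DB $18,164. Book value $54,493.
Year 7: DB = ⌊$54,493 × 200%/8⌋ = $13,623; SL = ⌊$32,493/2⌋ = $16,246 → take SL $16,246. Book value $38,247.

$38,247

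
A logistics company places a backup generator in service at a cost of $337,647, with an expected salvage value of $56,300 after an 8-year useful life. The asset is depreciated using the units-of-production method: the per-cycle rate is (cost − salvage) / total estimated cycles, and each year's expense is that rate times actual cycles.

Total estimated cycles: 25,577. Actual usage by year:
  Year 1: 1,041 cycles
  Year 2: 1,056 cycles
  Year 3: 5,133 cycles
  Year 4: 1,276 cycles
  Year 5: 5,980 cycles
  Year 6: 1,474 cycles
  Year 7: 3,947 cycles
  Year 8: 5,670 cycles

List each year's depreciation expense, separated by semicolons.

$11,451; $11,616; $56,463; $14,036; $65,780; $16,214; $43,417; $62,370

Depreciable base = $337,647 − $56,300 = $281,347.
Rate = $281,347 / 25,577 cycles = $11 per cycle.
Year 1: 1,041 × $11 = $11,451. Book value $326,196.
Year 2: 1,056 × $11 = $11,616. Book value $314,580.
Year 3: 5,133 × $11 = $56,463. Book value $258,117.
Year 4: 1,276 × $11 = $14,036. Book value $244,081.
Year 5: 5,980 × $11 = $65,780. Book value $178,301.
Year 6: 1,474 × $11 = $16,214. Book value $162,087.
Year 7: 3,947 × $11 = $43,417. Book value $118,670.
Year 8: 5,670 × $11 = $62,370. Book value $56,300.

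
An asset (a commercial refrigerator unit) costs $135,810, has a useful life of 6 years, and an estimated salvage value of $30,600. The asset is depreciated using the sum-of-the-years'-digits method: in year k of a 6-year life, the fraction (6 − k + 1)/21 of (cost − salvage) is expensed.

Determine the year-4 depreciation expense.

Depreciable base = $135,810 − $30,600 = $105,210.
Sum of the years' digits = 6+5+4+3+2+1 = 21.
Year 1: $105,210 × 6/21 = $30,060. Book value $105,750.
Year 2: $105,210 × 5/21 = $25,050. Book value $80,700.
Year 3: $105,210 × 4/21 = $20,040. Book value $60,660.
Year 4: $105,210 × 3/21 = $15,030. Book value $45,630.

$15,030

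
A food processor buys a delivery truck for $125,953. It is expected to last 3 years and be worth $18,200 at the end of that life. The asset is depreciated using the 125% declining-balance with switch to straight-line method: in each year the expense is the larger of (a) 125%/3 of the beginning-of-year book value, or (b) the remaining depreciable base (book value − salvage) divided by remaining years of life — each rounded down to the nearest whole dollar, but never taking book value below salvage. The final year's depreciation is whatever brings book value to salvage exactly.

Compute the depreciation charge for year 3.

Depreciable base = $125,953 − $18,200 = $107,753.
Year 1: DB = ⌊$125,953 × 125%/3⌋ = $52,480; SL = ⌊$107,753/3⌋ = $35,917 → take DB $52,480. Book value $73,473.
Year 2: DB = ⌊$73,473 × 125%/3⌋ = $30,613; SL = ⌊$55,273/2⌋ = $27,636 → take DB $30,613. Book value $42,860.
Year 3 (final): $42,860 − $18,200 = $24,660. Book value $18,200.

$24,660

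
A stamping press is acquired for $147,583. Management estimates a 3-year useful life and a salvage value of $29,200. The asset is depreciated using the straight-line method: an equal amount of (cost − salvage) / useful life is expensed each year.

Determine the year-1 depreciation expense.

Depreciable base = $147,583 − $29,200 = $118,383.
Annual expense = $118,383 / 3 = $39,461.

$39,461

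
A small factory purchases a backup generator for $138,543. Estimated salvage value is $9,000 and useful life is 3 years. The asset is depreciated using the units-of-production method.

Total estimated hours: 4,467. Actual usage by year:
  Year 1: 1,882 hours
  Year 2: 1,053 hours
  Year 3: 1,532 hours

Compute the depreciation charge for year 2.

Depreciable base = $138,543 − $9,000 = $129,543.
Rate = $129,543 / 4,467 hours = $29 per hour.
Year 1: 1,882 × $29 = $54,578. Book value $83,965.
Year 2: 1,053 × $29 = $30,537. Book value $53,428.

$30,537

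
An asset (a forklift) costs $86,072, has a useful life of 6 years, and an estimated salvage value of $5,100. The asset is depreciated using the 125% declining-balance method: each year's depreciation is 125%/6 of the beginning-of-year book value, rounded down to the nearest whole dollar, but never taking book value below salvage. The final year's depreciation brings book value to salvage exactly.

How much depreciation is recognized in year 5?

$7,043

Depreciable base = $86,072 − $5,100 = $80,972.
Year 1: ⌊$86,072 × 125%/6⌋ = $17,931. Book value $68,141.
Year 2: ⌊$68,141 × 125%/6⌋ = $14,196. Book value $53,945.
Year 3: ⌊$53,945 × 125%/6⌋ = $11,238. Book value $42,707.
Year 4: ⌊$42,707 × 125%/6⌋ = $8,897. Book value $33,810.
Year 5: ⌊$33,810 × 125%/6⌋ = $7,043. Book value $26,767.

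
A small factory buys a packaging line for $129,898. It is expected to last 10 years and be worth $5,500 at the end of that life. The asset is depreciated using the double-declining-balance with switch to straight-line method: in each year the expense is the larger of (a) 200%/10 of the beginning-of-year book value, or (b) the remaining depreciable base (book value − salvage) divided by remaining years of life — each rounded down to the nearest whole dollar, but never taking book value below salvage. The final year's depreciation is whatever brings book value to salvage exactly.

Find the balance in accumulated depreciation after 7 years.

Depreciable base = $129,898 − $5,500 = $124,398.
Year 1: DB = ⌊$129,898 × 200%/10⌋ = $25,979; SL = ⌊$124,398/10⌋ = $12,439 → take DB $25,979. Book value $103,919.
Year 2: DB = ⌊$103,919 × 200%/10⌋ = $20,783; SL = ⌊$98,419/9⌋ = $10,935 → take DB $20,783. Book value $83,136.
Year 3: DB = ⌊$83,136 × 200%/10⌋ = $16,627; SL = ⌊$77,636/8⌋ = $9,704 → take DB $16,627. Book value $66,509.
Year 4: DB = ⌊$66,509 × 200%/10⌋ = $13,301; SL = ⌊$61,009/7⌋ = $8,715 → take DB $13,301. Book value $53,208.
Year 5: DB = ⌊$53,208 × 200%/10⌋ = $10,641; SL = ⌊$47,708/6⌋ = $7,951 → take DB $10,641. Book value $42,567.
Year 6: DB = ⌊$42,567 × 200%/10⌋ = $8,513; SL = ⌊$37,067/5⌋ = $7,413 → take DB $8,513. Book value $34,054.
Year 7: DB = ⌊$34,054 × 200%/10⌋ = $6,810; SL = ⌊$28,554/4⌋ = $7,138 → take SL $7,138. Book value $26,916.
Accumulated through year 7 = $129,898 − $26,916 = $102,982.

$102,982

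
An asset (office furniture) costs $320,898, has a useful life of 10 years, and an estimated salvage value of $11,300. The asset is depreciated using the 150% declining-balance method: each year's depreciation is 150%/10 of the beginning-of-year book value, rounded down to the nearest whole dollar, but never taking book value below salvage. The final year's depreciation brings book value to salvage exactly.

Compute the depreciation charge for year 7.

$18,154

Depreciable base = $320,898 − $11,300 = $309,598.
Year 1: ⌊$320,898 × 150%/10⌋ = $48,134. Book value $272,764.
Year 2: ⌊$272,764 × 150%/10⌋ = $40,914. Book value $231,850.
Year 3: ⌊$231,850 × 150%/10⌋ = $34,777. Book value $197,073.
Year 4: ⌊$197,073 × 150%/10⌋ = $29,560. Book value $167,513.
Year 5: ⌊$167,513 × 150%/10⌋ = $25,126. Book value $142,387.
Year 6: ⌊$142,387 × 150%/10⌋ = $21,358. Book value $121,029.
Year 7: ⌊$121,029 × 150%/10⌋ = $18,154. Book value $102,875.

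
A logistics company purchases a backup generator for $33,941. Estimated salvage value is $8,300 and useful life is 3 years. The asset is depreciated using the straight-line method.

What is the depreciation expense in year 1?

Depreciable base = $33,941 − $8,300 = $25,641.
Annual expense = $25,641 / 3 = $8,547.

$8,547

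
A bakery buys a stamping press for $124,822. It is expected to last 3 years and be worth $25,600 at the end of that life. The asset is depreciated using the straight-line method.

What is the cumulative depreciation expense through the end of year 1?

$33,074

Depreciable base = $124,822 − $25,600 = $99,222.
Annual expense = $99,222 / 3 = $33,074.
End of year 1: book value $91,748.
Accumulated through year 1 = $124,822 − $91,748 = $33,074.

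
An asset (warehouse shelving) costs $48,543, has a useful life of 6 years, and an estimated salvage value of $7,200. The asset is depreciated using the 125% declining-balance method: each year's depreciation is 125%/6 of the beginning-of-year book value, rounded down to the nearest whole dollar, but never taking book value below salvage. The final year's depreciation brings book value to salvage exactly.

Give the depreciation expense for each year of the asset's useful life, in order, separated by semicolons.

$10,113; $8,006; $6,338; $5,017; $3,972; $7,897

Depreciable base = $48,543 − $7,200 = $41,343.
Year 1: ⌊$48,543 × 125%/6⌋ = $10,113. Book value $38,430.
Year 2: ⌊$38,430 × 125%/6⌋ = $8,006. Book value $30,424.
Year 3: ⌊$30,424 × 125%/6⌋ = $6,338. Book value $24,086.
Year 4: ⌊$24,086 × 125%/6⌋ = $5,017. Book value $19,069.
Year 5: ⌊$19,069 × 125%/6⌋ = $3,972. Book value $15,097.
Year 6 (final): $15,097 − $7,200 = $7,897. Book value $7,200.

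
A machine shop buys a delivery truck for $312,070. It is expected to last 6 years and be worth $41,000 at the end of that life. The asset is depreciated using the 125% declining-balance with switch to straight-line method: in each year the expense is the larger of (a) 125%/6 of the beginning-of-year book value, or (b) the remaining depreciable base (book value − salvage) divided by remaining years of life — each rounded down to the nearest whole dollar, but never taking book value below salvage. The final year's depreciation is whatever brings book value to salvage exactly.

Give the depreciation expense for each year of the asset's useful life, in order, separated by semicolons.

Depreciable base = $312,070 − $41,000 = $271,070.
Year 1: DB = ⌊$312,070 × 125%/6⌋ = $65,014; SL = ⌊$271,070/6⌋ = $45,178 → take DB $65,014. Book value $247,056.
Year 2: DB = ⌊$247,056 × 125%/6⌋ = $51,470; SL = ⌊$206,056/5⌋ = $41,211 → take DB $51,470. Book value $195,586.
Year 3: DB = ⌊$195,586 × 125%/6⌋ = $40,747; SL = ⌊$154,586/4⌋ = $38,646 → take DB $40,747. Book value $154,839.
Year 4: DB = ⌊$154,839 × 125%/6⌋ = $32,258; SL = ⌊$113,839/3⌋ = $37,946 → take SL $37,946. Book value $116,893.
Year 5: DB = ⌊$116,893 × 125%/6⌋ = $24,352; SL = ⌊$75,893/2⌋ = $37,946 → take SL $37,946. Book value $78,947.
Year 6 (final): $78,947 − $41,000 = $37,947. Book value $41,000.

$65,014; $51,470; $40,747; $37,946; $37,946; $37,947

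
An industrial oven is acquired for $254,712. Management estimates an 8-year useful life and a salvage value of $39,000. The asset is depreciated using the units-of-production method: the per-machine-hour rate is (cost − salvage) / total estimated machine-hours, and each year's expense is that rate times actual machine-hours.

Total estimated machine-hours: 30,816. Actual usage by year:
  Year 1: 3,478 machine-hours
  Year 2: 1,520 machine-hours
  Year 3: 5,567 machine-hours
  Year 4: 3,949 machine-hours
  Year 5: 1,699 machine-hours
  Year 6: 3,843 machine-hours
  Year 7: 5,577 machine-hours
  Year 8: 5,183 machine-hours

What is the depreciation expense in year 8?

$36,281

Depreciable base = $254,712 − $39,000 = $215,712.
Rate = $215,712 / 30,816 machine-hours = $7 per machine-hour.
Year 1: 3,478 × $7 = $24,346. Book value $230,366.
Year 2: 1,520 × $7 = $10,640. Book value $219,726.
Year 3: 5,567 × $7 = $38,969. Book value $180,757.
Year 4: 3,949 × $7 = $27,643. Book value $153,114.
Year 5: 1,699 × $7 = $11,893. Book value $141,221.
Year 6: 3,843 × $7 = $26,901. Book value $114,320.
Year 7: 5,577 × $7 = $39,039. Book value $75,281.
Year 8: 5,183 × $7 = $36,281. Book value $39,000.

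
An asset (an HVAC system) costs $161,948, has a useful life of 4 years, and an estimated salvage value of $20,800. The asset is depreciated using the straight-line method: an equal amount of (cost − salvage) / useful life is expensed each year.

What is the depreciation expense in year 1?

Depreciable base = $161,948 − $20,800 = $141,148.
Annual expense = $141,148 / 4 = $35,287.

$35,287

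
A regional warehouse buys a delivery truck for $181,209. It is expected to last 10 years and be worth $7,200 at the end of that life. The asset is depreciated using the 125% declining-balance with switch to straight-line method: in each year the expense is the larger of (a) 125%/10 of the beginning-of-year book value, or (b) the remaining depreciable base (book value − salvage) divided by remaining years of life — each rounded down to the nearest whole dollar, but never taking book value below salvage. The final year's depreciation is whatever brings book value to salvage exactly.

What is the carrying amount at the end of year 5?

Depreciable base = $181,209 − $7,200 = $174,009.
Year 1: DB = ⌊$181,209 × 125%/10⌋ = $22,651; SL = ⌊$174,009/10⌋ = $17,400 → take DB $22,651. Book value $158,558.
Year 2: DB = ⌊$158,558 × 125%/10⌋ = $19,819; SL = ⌊$151,358/9⌋ = $16,817 → take DB $19,819. Book value $138,739.
Year 3: DB = ⌊$138,739 × 125%/10⌋ = $17,342; SL = ⌊$131,539/8⌋ = $16,442 → take DB $17,342. Book value $121,397.
Year 4: DB = ⌊$121,397 × 125%/10⌋ = $15,174; SL = ⌊$114,197/7⌋ = $16,313 → take SL $16,313. Book value $105,084.
Year 5: DB = ⌊$105,084 × 125%/10⌋ = $13,135; SL = ⌊$97,884/6⌋ = $16,314 → take SL $16,314. Book value $88,770.

$88,770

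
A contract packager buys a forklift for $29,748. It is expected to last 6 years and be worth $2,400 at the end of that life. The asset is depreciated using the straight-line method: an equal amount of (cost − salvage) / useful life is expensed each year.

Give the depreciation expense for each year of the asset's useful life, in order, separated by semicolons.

Depreciable base = $29,748 − $2,400 = $27,348.
Annual expense = $27,348 / 6 = $4,558.
End of year 1: book value $25,190.
End of year 2: book value $20,632.
End of year 3: book value $16,074.
End of year 4: book value $11,516.
End of year 5: book value $6,958.
End of year 6: book value $2,400.

$4,558; $4,558; $4,558; $4,558; $4,558; $4,558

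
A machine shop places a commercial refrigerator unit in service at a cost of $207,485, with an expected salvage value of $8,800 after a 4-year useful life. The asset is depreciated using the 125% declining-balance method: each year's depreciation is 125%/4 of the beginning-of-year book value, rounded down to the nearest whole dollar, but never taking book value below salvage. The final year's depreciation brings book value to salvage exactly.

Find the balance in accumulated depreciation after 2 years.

$109,415

Depreciable base = $207,485 − $8,800 = $198,685.
Year 1: ⌊$207,485 × 125%/4⌋ = $64,839. Book value $142,646.
Year 2: ⌊$142,646 × 125%/4⌋ = $44,576. Book value $98,070.
Accumulated through year 2 = $207,485 − $98,070 = $109,415.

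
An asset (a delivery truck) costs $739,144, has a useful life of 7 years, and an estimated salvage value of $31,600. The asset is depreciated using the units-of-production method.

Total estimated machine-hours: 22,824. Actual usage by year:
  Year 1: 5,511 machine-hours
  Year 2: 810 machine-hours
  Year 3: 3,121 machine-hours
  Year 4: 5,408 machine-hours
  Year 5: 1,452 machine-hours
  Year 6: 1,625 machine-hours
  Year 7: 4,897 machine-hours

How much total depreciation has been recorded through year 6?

Depreciable base = $739,144 − $31,600 = $707,544.
Rate = $707,544 / 22,824 machine-hours = $31 per machine-hour.
Year 1: 5,511 × $31 = $170,841. Book value $568,303.
Year 2: 810 × $31 = $25,110. Book value $543,193.
Year 3: 3,121 × $31 = $96,751. Book value $446,442.
Year 4: 5,408 × $31 = $167,648. Book value $278,794.
Year 5: 1,452 × $31 = $45,012. Book value $233,782.
Year 6: 1,625 × $31 = $50,375. Book value $183,407.
Accumulated through year 6 = $739,144 − $183,407 = $555,737.

$555,737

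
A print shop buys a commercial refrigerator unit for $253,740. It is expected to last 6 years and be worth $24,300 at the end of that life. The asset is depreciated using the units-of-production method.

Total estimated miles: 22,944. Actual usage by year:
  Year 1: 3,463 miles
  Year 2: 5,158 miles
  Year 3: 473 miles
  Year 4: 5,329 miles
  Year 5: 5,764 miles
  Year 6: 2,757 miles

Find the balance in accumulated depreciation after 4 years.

$144,230

Depreciable base = $253,740 − $24,300 = $229,440.
Rate = $229,440 / 22,944 miles = $10 per mile.
Year 1: 3,463 × $10 = $34,630. Book value $219,110.
Year 2: 5,158 × $10 = $51,580. Book value $167,530.
Year 3: 473 × $10 = $4,730. Book value $162,800.
Year 4: 5,329 × $10 = $53,290. Book value $109,510.
Accumulated through year 4 = $253,740 − $109,510 = $144,230.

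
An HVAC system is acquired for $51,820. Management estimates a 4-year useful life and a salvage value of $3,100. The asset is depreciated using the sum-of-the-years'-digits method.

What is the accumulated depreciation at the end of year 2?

$34,104

Depreciable base = $51,820 − $3,100 = $48,720.
Sum of the years' digits = 4+3+2+1 = 10.
Year 1: $48,720 × 4/10 = $19,488. Book value $32,332.
Year 2: $48,720 × 3/10 = $14,616. Book value $17,716.
Accumulated through year 2 = $51,820 − $17,716 = $34,104.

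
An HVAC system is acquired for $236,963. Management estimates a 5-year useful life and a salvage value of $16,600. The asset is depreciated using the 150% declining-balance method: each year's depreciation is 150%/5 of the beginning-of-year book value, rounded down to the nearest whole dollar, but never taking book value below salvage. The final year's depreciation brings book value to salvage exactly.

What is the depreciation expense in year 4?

$24,384

Depreciable base = $236,963 − $16,600 = $220,363.
Year 1: ⌊$236,963 × 150%/5⌋ = $71,088. Book value $165,875.
Year 2: ⌊$165,875 × 150%/5⌋ = $49,762. Book value $116,113.
Year 3: ⌊$116,113 × 150%/5⌋ = $34,833. Book value $81,280.
Year 4: ⌊$81,280 × 150%/5⌋ = $24,384. Book value $56,896.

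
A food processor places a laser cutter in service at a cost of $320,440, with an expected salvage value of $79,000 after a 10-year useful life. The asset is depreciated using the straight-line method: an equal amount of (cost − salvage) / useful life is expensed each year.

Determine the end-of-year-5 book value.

$199,720

Depreciable base = $320,440 − $79,000 = $241,440.
Annual expense = $241,440 / 10 = $24,144.
End of year 1: book value $296,296.
End of year 2: book value $272,152.
End of year 3: book value $248,008.
End of year 4: book value $223,864.
End of year 5: book value $199,720.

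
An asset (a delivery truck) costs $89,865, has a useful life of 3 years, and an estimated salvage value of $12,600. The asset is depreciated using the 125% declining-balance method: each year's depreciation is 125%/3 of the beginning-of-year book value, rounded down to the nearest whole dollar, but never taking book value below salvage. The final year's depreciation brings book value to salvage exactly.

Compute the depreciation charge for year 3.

$17,980

Depreciable base = $89,865 − $12,600 = $77,265.
Year 1: ⌊$89,865 × 125%/3⌋ = $37,443. Book value $52,422.
Year 2: ⌊$52,422 × 125%/3⌋ = $21,842. Book value $30,580.
Year 3 (final): $30,580 − $12,600 = $17,980. Book value $12,600.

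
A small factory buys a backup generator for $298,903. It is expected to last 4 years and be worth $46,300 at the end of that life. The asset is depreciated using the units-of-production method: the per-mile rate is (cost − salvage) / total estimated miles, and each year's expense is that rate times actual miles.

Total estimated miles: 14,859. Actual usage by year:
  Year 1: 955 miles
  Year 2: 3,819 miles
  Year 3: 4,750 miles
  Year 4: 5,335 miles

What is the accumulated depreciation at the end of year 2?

$81,158

Depreciable base = $298,903 − $46,300 = $252,603.
Rate = $252,603 / 14,859 miles = $17 per mile.
Year 1: 955 × $17 = $16,235. Book value $282,668.
Year 2: 3,819 × $17 = $64,923. Book value $217,745.
Accumulated through year 2 = $298,903 − $217,745 = $81,158.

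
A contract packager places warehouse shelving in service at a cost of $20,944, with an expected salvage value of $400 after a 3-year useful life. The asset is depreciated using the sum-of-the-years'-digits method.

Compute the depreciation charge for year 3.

Depreciable base = $20,944 − $400 = $20,544.
Sum of the years' digits = 3+2+1 = 6.
Year 1: $20,544 × 3/6 = $10,272. Book value $10,672.
Year 2: $20,544 × 2/6 = $6,848. Book value $3,824.
Year 3: $20,544 × 1/6 = $3,424. Book value $400.

$3,424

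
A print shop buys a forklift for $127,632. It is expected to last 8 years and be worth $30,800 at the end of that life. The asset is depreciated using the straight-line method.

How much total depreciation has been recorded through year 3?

Depreciable base = $127,632 − $30,800 = $96,832.
Annual expense = $96,832 / 8 = $12,104.
End of year 1: book value $115,528.
End of year 2: book value $103,424.
End of year 3: book value $91,320.
Accumulated through year 3 = $127,632 − $91,320 = $36,312.

$36,312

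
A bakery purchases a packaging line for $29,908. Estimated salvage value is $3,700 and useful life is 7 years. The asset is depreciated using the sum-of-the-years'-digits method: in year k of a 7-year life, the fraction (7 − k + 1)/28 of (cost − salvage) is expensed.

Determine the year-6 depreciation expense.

$1,872

Depreciable base = $29,908 − $3,700 = $26,208.
Sum of the years' digits = 7+6+5+4+3+2+1 = 28.
Year 1: $26,208 × 7/28 = $6,552. Book value $23,356.
Year 2: $26,208 × 6/28 = $5,616. Book value $17,740.
Year 3: $26,208 × 5/28 = $4,680. Book value $13,060.
Year 4: $26,208 × 4/28 = $3,744. Book value $9,316.
Year 5: $26,208 × 3/28 = $2,808. Book value $6,508.
Year 6: $26,208 × 2/28 = $1,872. Book value $4,636.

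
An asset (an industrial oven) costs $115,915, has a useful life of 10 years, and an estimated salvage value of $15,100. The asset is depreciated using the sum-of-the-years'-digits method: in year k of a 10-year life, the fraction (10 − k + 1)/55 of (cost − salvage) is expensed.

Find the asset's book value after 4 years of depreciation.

Depreciable base = $115,915 − $15,100 = $100,815.
Sum of the years' digits = 10+9+8+7+6+5+4+3+2+1 = 55.
Year 1: $100,815 × 10/55 = $18,330. Book value $97,585.
Year 2: $100,815 × 9/55 = $16,497. Book value $81,088.
Year 3: $100,815 × 8/55 = $14,664. Book value $66,424.
Year 4: $100,815 × 7/55 = $12,831. Book value $53,593.

$53,593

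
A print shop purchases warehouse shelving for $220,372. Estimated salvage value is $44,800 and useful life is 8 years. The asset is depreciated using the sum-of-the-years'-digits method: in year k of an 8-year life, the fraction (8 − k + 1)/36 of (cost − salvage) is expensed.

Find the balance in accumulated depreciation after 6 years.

Depreciable base = $220,372 − $44,800 = $175,572.
Sum of the years' digits = 8+7+6+5+4+3+2+1 = 36.
Year 1: $175,572 × 8/36 = $39,016. Book value $181,356.
Year 2: $175,572 × 7/36 = $34,139. Book value $147,217.
Year 3: $175,572 × 6/36 = $29,262. Book value $117,955.
Year 4: $175,572 × 5/36 = $24,385. Book value $93,570.
Year 5: $175,572 × 4/36 = $19,508. Book value $74,062.
Year 6: $175,572 × 3/36 = $14,631. Book value $59,431.
Accumulated through year 6 = $220,372 − $59,431 = $160,941.

$160,941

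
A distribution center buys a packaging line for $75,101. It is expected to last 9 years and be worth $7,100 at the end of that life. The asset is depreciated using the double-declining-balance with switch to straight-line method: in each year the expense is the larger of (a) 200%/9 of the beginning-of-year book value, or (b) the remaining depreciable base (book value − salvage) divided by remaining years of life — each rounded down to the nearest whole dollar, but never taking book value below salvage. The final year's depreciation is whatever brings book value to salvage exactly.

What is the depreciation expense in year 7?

$3,694

Depreciable base = $75,101 − $7,100 = $68,001.
Year 1: DB = ⌊$75,101 × 200%/9⌋ = $16,689; SL = ⌊$68,001/9⌋ = $7,555 → take DB $16,689. Book value $58,412.
Year 2: DB = ⌊$58,412 × 200%/9⌋ = $12,980; SL = ⌊$51,312/8⌋ = $6,414 → take DB $12,980. Book value $45,432.
Year 3: DB = ⌊$45,432 × 200%/9⌋ = $10,096; SL = ⌊$38,332/7⌋ = $5,476 → take DB $10,096. Book value $35,336.
Year 4: DB = ⌊$35,336 × 200%/9⌋ = $7,852; SL = ⌊$28,236/6⌋ = $4,706 → take DB $7,852. Book value $27,484.
Year 5: DB = ⌊$27,484 × 200%/9⌋ = $6,107; SL = ⌊$20,384/5⌋ = $4,076 → take DB $6,107. Book value $21,377.
Year 6: DB = ⌊$21,377 × 200%/9⌋ = $4,750; SL = ⌊$14,277/4⌋ = $3,569 → take DB $4,750. Book value $16,627.
Year 7: DB = ⌊$16,627 × 200%/9⌋ = $3,694; SL = ⌊$9,527/3⌋ = $3,175 → take DB $3,694. Book value $12,933.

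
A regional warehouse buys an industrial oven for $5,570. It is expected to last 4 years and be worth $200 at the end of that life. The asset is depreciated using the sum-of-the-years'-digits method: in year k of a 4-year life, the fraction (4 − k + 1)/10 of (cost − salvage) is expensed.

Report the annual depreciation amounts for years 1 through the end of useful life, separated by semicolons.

$2,148; $1,611; $1,074; $537

Depreciable base = $5,570 − $200 = $5,370.
Sum of the years' digits = 4+3+2+1 = 10.
Year 1: $5,370 × 4/10 = $2,148. Book value $3,422.
Year 2: $5,370 × 3/10 = $1,611. Book value $1,811.
Year 3: $5,370 × 2/10 = $1,074. Book value $737.
Year 4: $5,370 × 1/10 = $537. Book value $200.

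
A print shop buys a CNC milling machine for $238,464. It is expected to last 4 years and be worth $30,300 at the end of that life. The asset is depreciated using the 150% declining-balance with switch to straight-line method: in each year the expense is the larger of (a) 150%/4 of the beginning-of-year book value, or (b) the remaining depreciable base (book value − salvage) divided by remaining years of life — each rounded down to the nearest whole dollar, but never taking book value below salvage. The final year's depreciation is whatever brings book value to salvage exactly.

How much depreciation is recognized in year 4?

Depreciable base = $238,464 − $30,300 = $208,164.
Year 1: DB = ⌊$238,464 × 150%/4⌋ = $89,424; SL = ⌊$208,164/4⌋ = $52,041 → take DB $89,424. Book value $149,040.
Year 2: DB = ⌊$149,040 × 150%/4⌋ = $55,890; SL = ⌊$118,740/3⌋ = $39,580 → take DB $55,890. Book value $93,150.
Year 3: DB = ⌊$93,150 × 150%/4⌋ = $34,931; SL = ⌊$62,850/2⌋ = $31,425 → take DB $34,931. Book value $58,219.
Year 4 (final): $58,219 − $30,300 = $27,919. Book value $30,300.

$27,919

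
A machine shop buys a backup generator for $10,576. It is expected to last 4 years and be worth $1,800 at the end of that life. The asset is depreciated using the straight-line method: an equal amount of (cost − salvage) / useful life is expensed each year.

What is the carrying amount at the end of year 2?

$6,188

Depreciable base = $10,576 − $1,800 = $8,776.
Annual expense = $8,776 / 4 = $2,194.
End of year 1: book value $8,382.
End of year 2: book value $6,188.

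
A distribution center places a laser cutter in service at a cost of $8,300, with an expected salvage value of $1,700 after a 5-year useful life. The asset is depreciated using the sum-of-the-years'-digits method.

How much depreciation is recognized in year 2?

$1,760

Depreciable base = $8,300 − $1,700 = $6,600.
Sum of the years' digits = 5+4+3+2+1 = 15.
Year 1: $6,600 × 5/15 = $2,200. Book value $6,100.
Year 2: $6,600 × 4/15 = $1,760. Book value $4,340.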